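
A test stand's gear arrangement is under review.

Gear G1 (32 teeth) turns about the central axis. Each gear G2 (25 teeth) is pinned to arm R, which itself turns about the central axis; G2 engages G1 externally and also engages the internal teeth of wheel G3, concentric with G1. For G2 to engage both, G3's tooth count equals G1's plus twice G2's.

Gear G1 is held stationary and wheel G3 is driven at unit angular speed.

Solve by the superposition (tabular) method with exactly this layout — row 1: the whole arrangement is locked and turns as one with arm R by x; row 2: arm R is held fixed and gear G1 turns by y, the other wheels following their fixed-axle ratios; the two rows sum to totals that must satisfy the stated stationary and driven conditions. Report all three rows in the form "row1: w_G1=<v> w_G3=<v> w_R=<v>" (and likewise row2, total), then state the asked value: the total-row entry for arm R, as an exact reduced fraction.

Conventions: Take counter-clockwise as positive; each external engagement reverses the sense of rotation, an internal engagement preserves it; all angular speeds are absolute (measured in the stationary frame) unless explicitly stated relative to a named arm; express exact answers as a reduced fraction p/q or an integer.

topology: planetary set — G1 32T / G2 25T / G3 82T, arm = carrier (Willis)
superposition row 1 [locked train]: every member turns x
row 2 — arm fixed, fixed-axis ratios: sun y, ring −(32/82)·y, arm 0
boundary: total ω_sun = x + y = 0 and total ω_ring = x − (32/82)·y = 1  ⇒  y = -41/57, x = 41/57
row 2 ring = −(32/82)·(-41/57) = 16/57
totals (row 1 + row 2): sun 41/57 + (-41/57) = 0, ring 41/57 + 16/57 = 1, arm 41/57 + 0 = 41/57
asked cell (total, arm) = 41/57

row1: w_G1=41/57 w_G3=41/57 w_R=41/57
row2: w_G1=-41/57 w_G3=16/57 w_R=0
total: w_G1=0 w_G3=1 w_R=41/57
asked value: 41/57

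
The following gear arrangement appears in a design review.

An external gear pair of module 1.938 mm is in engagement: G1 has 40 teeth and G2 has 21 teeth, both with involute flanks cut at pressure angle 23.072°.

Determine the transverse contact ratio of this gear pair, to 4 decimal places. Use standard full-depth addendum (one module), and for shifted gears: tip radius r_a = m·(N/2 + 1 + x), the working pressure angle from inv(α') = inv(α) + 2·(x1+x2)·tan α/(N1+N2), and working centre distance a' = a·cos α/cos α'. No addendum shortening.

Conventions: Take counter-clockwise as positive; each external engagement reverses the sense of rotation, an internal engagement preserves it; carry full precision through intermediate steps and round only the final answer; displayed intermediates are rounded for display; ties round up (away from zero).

topology: single-mesh involute geometry — m = 1.938, 40T/21T pair
base radii: r_b1 = 35.659709, r_b2 = 18.721347
tip radii: r_a1 = 40.698000, r_a2 = 22.287000
no profile shift: α' = α, a' = a
action lengths: √(r_a1²−r_b1²) = 19.614087, √(r_a2²−r_b2²) = 12.092210
base pitch p_b = π·m·cos α = 5.601414
CR = (19.614087 + 12.092210 − 59.109000·sin 23.07200°)/5.601414 = 1.525010
contact ratio ≈ 1.5250

1.5250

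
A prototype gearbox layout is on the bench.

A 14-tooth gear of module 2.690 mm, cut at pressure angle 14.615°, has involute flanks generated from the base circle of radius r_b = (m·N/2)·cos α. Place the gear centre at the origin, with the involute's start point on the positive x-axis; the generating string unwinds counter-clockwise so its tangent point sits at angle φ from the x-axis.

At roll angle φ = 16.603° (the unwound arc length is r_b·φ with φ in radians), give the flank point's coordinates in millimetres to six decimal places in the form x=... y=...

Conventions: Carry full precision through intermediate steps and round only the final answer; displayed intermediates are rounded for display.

x=18.969739 y=0.146550

class = single-mesh tooth geometry [base-circle involute, m = 2.690, 14T]
pitch radius r_p = m·N/2 = 2.690·14/2 = 18.830000
base radius r_b = r_p·cos α = 18.830000·cos 14.615° = 18.220720
roll angle φ = 16.603° = 0.28977702 rad
x = r_b·(cos φ + φ·sin φ) = 18.969739
y = r_b·(sin φ − φ·cos φ) = 0.146550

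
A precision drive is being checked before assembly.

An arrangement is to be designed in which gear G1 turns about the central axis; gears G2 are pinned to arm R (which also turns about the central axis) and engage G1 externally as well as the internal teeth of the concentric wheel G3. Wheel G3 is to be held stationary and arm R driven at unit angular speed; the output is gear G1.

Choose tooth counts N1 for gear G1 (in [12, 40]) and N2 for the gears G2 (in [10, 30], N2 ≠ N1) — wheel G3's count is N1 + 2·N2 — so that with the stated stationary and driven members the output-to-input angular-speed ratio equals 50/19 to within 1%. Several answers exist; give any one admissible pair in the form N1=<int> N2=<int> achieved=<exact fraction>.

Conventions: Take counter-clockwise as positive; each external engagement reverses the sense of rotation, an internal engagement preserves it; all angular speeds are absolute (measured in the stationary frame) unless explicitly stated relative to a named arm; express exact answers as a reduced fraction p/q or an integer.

N1=38 N2=12 achieved=50/19

design class (target 50/19): planetary set
Willis with ω_ring = 0: ω_sun/ω_arm = (N1+N3)/N1; set equal to 50/19  ⇒  N3/N1 = 50/19 − 1 = 31/19
N3 = N1 + 2·N2  ⇒  N2/N1 = (N3/N1 − 1)/2 = (31/19 − 1)/2 = 6/19
smallest multiple with N1 ≥ 12 and N2 ≥ 10: k = 2  ⇒  N1 = 2·19 = 38, N2 = 2·6 = 12 (N1 ≤ 40, N2 ≤ 30, N2 ≠ N1 ✓), N3 = 38 + 2·12 = 62
check: (N1+N3)/N1 with N1 = 38, N3 = 62 gives 50/19; |achieved − target| = 0 ≤ 1/38 ✓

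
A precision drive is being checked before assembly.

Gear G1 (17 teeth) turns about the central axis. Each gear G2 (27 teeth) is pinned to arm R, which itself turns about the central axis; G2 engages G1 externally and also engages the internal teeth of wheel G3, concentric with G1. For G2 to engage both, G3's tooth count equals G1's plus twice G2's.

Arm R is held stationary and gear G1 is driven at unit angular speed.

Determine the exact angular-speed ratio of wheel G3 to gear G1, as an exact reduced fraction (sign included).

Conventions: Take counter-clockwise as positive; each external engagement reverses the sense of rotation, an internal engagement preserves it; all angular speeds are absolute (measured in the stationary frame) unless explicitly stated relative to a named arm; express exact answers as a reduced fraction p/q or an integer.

class = planetary set [G3 = 17+2·27 = 71; Willis about the carrier]
ring teeth: 17 + 2·27 = 71
17(ω_sun−ω_arm) = −71(ω_ring−ω_arm),  ω_arm = 0, ω_sun = 1
ω_ring = 0 − (17/71)(1−0) = -17/71
ω_out/ω_in = -17/71

-17/71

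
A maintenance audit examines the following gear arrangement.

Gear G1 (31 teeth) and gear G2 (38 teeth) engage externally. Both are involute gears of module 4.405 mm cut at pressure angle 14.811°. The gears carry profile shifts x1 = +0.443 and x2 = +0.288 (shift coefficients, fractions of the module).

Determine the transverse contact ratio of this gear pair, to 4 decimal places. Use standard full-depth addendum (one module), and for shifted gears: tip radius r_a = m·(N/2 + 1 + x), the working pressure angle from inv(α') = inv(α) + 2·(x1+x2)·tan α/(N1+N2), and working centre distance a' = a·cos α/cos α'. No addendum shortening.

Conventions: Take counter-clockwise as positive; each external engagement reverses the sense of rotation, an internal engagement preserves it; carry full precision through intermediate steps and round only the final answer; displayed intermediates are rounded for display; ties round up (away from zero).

1.7858

recognized (one external pair, fixed centres): single-mesh tooth geometry, m = 4.405, N1 = 31, N2 = 38
base radii: r_b1 = 66.008934, r_b2 = 80.914177
tip radii: r_a1 = 74.633915, r_a2 = 89.368640
inv(α') = inv(14.811°) + 2·(+0.443+0.288)·tan α/(31+38) = 0.01151865  ⇒  α' = 18.40182°
a' = a·cos α / cos α' = 151.9725·cos 14.811°/cos 18.40182° = 154.840737
action lengths: √(r_a1²−r_b1²) = 34.828751, √(r_a2²−r_b2²) = 37.942716
base pitch p_b = π·m·cos α = 13.378915
CR = (34.828751 + 37.942716 − 154.840737·sin 18.40182°)/13.378915 = 1.785756
contact ratio ≈ 1.7858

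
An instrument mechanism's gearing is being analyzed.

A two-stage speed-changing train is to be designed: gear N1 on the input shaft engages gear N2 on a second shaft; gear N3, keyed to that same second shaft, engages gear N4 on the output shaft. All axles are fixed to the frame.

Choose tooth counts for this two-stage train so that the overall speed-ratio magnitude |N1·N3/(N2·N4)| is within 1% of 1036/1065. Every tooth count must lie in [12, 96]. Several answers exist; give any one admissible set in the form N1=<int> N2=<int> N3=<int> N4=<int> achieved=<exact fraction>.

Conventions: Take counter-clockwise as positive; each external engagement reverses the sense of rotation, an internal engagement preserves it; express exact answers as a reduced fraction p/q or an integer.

class = fixed-axis compound train [2-stage, 1036/1065 wanted]
target = 1036/1065 in lowest terms: an exact hit needs N1·N3 = k·1036 and N2·N4 = k·1065 for one integer k, every count in [12, 96]; additionally prefer no 1:1 stage (N1 ≠ N2, N3 ≠ N4)
k = 1: N1·N3 = 1036 = 14·74, N2·N4 = 1065 = 15·71
achieved = 14·74/(15·71) = 1036/1065; |achieved − target| = 0 ≤ 259/26625 ✓

N1=14 N2=15 N3=74 N4=71 achieved=1036/1065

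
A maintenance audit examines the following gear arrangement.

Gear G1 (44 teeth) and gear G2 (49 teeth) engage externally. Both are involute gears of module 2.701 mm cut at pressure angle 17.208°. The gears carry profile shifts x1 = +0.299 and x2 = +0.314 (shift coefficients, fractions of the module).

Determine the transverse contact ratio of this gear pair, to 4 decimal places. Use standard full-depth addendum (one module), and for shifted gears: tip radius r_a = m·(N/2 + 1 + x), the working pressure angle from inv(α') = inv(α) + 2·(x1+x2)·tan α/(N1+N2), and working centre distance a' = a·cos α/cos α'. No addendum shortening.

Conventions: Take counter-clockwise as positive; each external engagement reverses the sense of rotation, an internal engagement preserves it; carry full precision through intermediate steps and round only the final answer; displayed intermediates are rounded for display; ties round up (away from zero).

class = single-mesh tooth geometry [involute pair 44T × 49T, m = 2.701]
base radii: r_b1 = 56.762097, r_b2 = 63.212335
tip radii: r_a1 = 62.930599, r_a2 = 69.723614
inv(α') = inv(17.208°) + 2·(+0.299+0.314)·tan α/(44+49) = 0.01345124  ⇒  α' = 19.34881°
a' = a·cos α / cos α' = 125.5965·cos 17.208°/cos 19.34881° = 127.156345
action lengths: √(r_a1²−r_b1²) = 27.172130, √(r_a2²−r_b2²) = 29.420793
base pitch p_b = π·m·cos α = 8.105608
CR = (27.172130 + 29.420793 − 127.156345·sin 19.34881°)/8.105608 = 1.784406
contact ratio ≈ 1.7844

1.7844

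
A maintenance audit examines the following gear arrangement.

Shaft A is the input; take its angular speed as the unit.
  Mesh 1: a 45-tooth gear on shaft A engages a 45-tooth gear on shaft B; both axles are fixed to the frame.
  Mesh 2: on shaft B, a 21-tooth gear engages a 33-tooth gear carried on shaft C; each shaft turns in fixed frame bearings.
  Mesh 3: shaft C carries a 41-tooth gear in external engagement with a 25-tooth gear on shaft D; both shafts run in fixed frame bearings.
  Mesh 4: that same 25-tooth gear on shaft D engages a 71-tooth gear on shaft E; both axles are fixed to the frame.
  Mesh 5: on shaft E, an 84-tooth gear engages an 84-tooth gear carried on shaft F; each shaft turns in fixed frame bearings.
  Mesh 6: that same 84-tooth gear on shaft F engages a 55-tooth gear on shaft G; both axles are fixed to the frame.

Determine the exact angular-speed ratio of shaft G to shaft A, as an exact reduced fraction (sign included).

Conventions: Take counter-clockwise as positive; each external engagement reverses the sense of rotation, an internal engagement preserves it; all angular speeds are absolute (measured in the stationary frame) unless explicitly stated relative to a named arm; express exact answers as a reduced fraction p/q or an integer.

24108/42955

class = fixed-axis compound train [6 meshes; 6 ratios multiply, 6 sense flips]
mesh 1 [45T→45T]: running ratio 1, sense −
mesh 2 [21T→33T]: running ratio 7/11, sense +
mesh 3 [41T→25T]: running ratio 287/275, sense −
mesh 4 [25T→71T]: running ratio 287/781, sense +
mesh 5 [84T→84T]: running ratio 287/781, sense −
mesh 6 [84T→55T]: running ratio 24108/42955, sense +
ω_out/ω_in = 24108/42955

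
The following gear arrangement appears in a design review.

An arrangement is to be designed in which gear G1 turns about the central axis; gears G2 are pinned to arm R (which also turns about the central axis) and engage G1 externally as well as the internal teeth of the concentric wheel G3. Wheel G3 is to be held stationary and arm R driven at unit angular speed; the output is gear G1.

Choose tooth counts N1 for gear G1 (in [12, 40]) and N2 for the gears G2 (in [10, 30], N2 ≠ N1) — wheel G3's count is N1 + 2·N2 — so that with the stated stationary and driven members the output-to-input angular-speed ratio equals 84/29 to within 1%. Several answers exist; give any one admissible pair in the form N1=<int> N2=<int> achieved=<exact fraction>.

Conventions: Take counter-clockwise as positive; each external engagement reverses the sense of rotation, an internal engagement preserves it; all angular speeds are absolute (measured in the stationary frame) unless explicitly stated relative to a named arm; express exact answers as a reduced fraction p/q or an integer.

N1=29 N2=13 achieved=84/29

topology: planetary set — design target 84/29, arm = carrier (Willis)
Willis with ω_ring = 0: ω_sun/ω_arm = (N1+N3)/N1; set equal to 84/29  ⇒  N3/N1 = 84/29 − 1 = 55/29
N3 = N1 + 2·N2  ⇒  N2/N1 = (N3/N1 − 1)/2 = (55/29 − 1)/2 = 13/29
smallest multiple with N1 ≥ 12 and N2 ≥ 10: k = 1  ⇒  N1 = 1·29 = 29, N2 = 1·13 = 13 (N1 ≤ 40, N2 ≤ 30, N2 ≠ N1 ✓), N3 = 29 + 2·13 = 55
check: (N1+N3)/N1 with N1 = 29, N3 = 55 gives 84/29; |achieved − target| = 0 ≤ 21/725 ✓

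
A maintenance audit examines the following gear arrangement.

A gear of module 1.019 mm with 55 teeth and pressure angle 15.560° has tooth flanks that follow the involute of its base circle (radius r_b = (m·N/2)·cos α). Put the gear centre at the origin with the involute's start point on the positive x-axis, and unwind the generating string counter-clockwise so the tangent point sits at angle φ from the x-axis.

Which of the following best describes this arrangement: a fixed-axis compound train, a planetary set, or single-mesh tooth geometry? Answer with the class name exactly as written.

single-mesh involute tooth geometry (55T wheel at module 1.019)
classification: single-mesh tooth geometry

single-mesh tooth geometry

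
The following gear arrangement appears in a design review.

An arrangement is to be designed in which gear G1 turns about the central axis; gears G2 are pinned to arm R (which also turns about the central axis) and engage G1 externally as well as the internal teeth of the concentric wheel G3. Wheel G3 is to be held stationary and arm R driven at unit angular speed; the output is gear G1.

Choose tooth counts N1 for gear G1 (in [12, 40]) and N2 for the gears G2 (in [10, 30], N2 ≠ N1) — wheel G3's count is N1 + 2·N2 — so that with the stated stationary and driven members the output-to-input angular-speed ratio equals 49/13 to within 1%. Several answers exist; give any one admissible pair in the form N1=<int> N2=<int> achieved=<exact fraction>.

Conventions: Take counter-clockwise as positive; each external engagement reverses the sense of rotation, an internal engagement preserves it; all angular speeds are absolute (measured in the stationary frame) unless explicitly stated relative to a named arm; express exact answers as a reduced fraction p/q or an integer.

planetary set to be sized for 49/13 (Willis relation)
Willis with ω_ring = 0: ω_sun/ω_arm = (N1+N3)/N1; set equal to 49/13  ⇒  N3/N1 = 49/13 − 1 = 36/13
N3 = N1 + 2·N2  ⇒  N2/N1 = (N3/N1 − 1)/2 = (36/13 − 1)/2 = 23/26
smallest multiple with N1 ≥ 12 and N2 ≥ 10: k = 1  ⇒  N1 = 1·26 = 26, N2 = 1·23 = 23 (N1 ≤ 40, N2 ≤ 30, N2 ≠ N1 ✓), N3 = 26 + 2·23 = 72
check: (N1+N3)/N1 with N1 = 26, N3 = 72 gives 49/13; |achieved − target| = 0 ≤ 49/1300 ✓

N1=26 N2=23 achieved=49/13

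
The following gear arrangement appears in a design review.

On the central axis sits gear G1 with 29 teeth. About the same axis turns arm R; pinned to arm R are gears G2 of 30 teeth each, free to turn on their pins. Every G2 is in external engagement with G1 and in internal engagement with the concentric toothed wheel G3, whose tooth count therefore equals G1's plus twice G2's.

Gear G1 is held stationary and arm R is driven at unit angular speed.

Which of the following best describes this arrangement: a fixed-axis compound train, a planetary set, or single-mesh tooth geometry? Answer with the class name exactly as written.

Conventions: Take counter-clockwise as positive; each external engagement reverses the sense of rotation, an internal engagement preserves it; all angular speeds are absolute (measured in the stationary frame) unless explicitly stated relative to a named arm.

class = planetary set [G3 = 29+2·30 = 89; Willis about the carrier]
classification: planetary set

planetary set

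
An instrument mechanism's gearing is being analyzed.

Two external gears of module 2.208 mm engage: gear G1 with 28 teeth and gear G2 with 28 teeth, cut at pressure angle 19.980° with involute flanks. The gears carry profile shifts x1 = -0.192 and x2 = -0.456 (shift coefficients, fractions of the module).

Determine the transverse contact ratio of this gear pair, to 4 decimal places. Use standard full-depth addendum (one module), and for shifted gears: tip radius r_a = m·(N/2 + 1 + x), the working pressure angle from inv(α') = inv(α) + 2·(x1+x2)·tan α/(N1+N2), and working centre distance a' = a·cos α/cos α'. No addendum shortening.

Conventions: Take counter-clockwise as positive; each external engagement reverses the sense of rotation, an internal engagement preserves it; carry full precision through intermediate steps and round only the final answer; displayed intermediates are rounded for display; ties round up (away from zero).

1.9736

recognized (one external pair, fixed centres): single-mesh tooth geometry, m = 2.208, N1 = 28, N2 = 28
base radii: r_b1 = 29.051467, r_b2 = 29.051467
tip radii: r_a1 = 32.696064, r_a2 = 32.113152
inv(α') = inv(19.980°) + 2·(-0.192-0.456)·tan α/(28+28) = 0.00644403  ⇒  α' = 15.23105°
a' = a·cos α / cos α' = 61.8240·cos 19.980°/cos 15.23105° = 60.218140
action lengths: √(r_a1²−r_b1²) = 15.001495, √(r_a2²−r_b2²) = 13.684546
base pitch p_b = π·m·cos α = 6.519134
CR = (15.001495 + 13.684546 − 60.218140·sin 15.23105°)/6.519134 = 1.973576
contact ratio ≈ 1.9736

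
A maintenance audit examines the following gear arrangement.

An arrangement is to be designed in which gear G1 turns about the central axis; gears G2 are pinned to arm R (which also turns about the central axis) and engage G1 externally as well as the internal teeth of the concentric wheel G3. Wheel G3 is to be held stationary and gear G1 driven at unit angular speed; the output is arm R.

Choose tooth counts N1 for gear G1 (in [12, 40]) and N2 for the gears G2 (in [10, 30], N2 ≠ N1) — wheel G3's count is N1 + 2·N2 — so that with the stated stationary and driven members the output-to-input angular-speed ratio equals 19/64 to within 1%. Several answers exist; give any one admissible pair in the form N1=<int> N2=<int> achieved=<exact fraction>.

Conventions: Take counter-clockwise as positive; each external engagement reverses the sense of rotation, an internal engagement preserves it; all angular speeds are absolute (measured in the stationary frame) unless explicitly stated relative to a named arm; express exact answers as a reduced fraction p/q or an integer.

N1=19 N2=13 achieved=19/64

planetary set to be sized for 19/64 (Willis relation)
Willis with ω_ring = 0: ω_arm/ω_sun = N1/(N1+N3); set equal to 19/64  ⇒  N3/N1 = 1/(19/64) − 1 = 45/19
N3 = N1 + 2·N2  ⇒  N2/N1 = (N3/N1 − 1)/2 = (45/19 − 1)/2 = 13/19
smallest multiple with N1 ≥ 12 and N2 ≥ 10: k = 1  ⇒  N1 = 1·19 = 19, N2 = 1·13 = 13 (N1 ≤ 40, N2 ≤ 30, N2 ≠ N1 ✓), N3 = 19 + 2·13 = 45
check: N1/(N1+N3) with N1 = 19, N3 = 45 gives 19/64; |achieved − target| = 0 ≤ 19/6400 ✓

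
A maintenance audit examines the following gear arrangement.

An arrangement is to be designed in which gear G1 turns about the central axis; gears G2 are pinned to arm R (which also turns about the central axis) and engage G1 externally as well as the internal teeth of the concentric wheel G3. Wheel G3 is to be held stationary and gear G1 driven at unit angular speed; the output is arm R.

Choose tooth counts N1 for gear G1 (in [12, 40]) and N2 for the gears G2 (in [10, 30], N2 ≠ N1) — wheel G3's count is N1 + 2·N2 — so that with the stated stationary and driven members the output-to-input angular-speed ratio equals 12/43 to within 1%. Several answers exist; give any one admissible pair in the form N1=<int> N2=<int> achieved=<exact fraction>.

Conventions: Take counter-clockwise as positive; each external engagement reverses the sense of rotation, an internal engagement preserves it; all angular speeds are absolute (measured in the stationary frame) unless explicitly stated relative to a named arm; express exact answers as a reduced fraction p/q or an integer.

design class (target 12/43): planetary set
Willis with ω_ring = 0: ω_arm/ω_sun = N1/(N1+N3); set equal to 12/43  ⇒  N3/N1 = 1/(12/43) − 1 = 31/12
N3 = N1 + 2·N2  ⇒  N2/N1 = (N3/N1 − 1)/2 = (31/12 − 1)/2 = 19/24
smallest multiple with N1 ≥ 12 and N2 ≥ 10: k = 1  ⇒  N1 = 1·24 = 24, N2 = 1·19 = 19 (N1 ≤ 40, N2 ≤ 30, N2 ≠ N1 ✓), N3 = 24 + 2·19 = 62
check: N1/(N1+N3) with N1 = 24, N3 = 62 gives 12/43; |achieved − target| = 0 ≤ 3/1075 ✓

N1=24 N2=19 achieved=12/43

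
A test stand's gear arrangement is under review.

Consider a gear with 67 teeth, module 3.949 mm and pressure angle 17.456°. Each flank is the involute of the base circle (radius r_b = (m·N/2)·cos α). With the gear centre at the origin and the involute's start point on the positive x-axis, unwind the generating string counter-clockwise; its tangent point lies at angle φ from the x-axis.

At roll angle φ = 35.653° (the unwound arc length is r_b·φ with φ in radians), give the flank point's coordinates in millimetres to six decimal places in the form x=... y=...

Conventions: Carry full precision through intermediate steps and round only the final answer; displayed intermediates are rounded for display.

recognized (one wheel, involute flank): single-mesh tooth geometry, m = 3.949, N = 67
pitch radius r_p = m·N/2 = 3.949·67/2 = 132.291500
base radius r_b = r_p·cos α = 132.291500·cos 17.456° = 126.199158
roll angle φ = 35.653° = 0.62226224 rad
x = r_b·(cos φ + φ·sin φ) = 148.317195
y = r_b·(sin φ − φ·cos φ) = 9.748664

x=148.317195 y=9.748664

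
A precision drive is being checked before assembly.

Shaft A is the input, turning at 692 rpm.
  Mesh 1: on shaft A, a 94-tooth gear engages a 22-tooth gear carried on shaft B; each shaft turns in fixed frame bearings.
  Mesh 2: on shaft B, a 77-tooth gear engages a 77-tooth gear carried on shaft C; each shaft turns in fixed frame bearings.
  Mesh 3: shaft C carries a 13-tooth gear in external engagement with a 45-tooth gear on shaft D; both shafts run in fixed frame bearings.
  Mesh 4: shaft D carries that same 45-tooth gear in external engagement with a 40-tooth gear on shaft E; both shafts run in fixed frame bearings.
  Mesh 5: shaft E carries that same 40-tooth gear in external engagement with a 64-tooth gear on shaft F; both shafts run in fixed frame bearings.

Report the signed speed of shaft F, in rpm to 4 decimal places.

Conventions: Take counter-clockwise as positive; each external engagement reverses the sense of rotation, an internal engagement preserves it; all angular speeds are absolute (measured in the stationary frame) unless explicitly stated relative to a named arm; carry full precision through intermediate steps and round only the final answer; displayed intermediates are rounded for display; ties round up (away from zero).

-600.5852 rpm

5-mesh fixed-axis compound train (all bearings frame-fixed)
mesh 1 [94T→22T]: ω = 692.0000×94/22 = 2956.7273 rpm, sense flips to −
mesh 2 [77T→77T]: ω = 2956.7273×77/77 = 2956.7273 rpm, sense flips to +
mesh 3 [13T→45T]: ω = 2956.7273×13/45 = 854.1657 rpm, sense flips to −
mesh 4 [45T→40T]: ω = 854.1657×45/40 = 960.9364 rpm, sense flips to +
mesh 5 [40T→64T]: ω = 960.9364×40/64 = 600.5852 rpm, sense flips to −
signed output speed = -600.5852 rpm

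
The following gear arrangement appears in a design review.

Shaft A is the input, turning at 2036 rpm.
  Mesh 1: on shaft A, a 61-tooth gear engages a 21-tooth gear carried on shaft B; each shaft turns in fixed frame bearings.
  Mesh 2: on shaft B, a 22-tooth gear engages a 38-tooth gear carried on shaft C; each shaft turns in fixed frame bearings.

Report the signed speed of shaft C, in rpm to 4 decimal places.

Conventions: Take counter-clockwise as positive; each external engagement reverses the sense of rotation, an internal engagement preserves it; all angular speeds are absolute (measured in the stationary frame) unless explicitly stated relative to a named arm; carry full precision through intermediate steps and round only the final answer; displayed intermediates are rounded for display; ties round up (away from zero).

class = fixed-axis compound train [2 meshes; 2 ratios multiply, 2 sense flips]
mesh 1 [61T→21T]: ω = 2036.0000×61/21 = 5914.0952 rpm, sense flips to −
mesh 2 [22T→38T]: ω = 5914.0952×22/38 = 3423.9499 rpm, sense flips to +
signed output speed = +3423.9499 rpm

+3423.9499 rpm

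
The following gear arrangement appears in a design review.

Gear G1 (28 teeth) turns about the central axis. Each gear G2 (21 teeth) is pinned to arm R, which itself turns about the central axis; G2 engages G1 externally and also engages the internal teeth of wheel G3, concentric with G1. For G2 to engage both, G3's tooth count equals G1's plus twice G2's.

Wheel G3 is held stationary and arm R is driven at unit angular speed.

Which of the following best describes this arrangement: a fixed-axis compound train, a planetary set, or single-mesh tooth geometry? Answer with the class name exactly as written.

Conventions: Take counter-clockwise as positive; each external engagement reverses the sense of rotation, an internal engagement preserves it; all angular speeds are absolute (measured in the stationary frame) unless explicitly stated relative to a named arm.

class = planetary set [G3 = 28+2·21 = 70; Willis about the carrier]
classification: planetary set

planetary set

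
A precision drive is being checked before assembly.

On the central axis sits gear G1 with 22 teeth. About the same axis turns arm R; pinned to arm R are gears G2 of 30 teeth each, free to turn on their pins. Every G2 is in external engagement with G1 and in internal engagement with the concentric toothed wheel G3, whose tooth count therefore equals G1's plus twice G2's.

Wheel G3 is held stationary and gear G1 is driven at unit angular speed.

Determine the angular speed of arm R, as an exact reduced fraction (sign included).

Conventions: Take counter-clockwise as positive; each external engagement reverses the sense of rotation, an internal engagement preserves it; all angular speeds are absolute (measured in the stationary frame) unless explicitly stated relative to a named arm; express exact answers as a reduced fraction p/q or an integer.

11/52

class = planetary set [G3 = 22+2·30 = 82; Willis about the carrier]
ring teeth: 22 + 2·30 = 82
22(ω_sun−ω_arm) = −82(ω_ring−ω_arm),  ω_ring = 0, ω_sun = 1
22(1−ω_arm) = −82(0−ω_arm)  ⇒  104·ω_arm = 22  ⇒  ω_arm = 11/52
exact speed ratio = 11/52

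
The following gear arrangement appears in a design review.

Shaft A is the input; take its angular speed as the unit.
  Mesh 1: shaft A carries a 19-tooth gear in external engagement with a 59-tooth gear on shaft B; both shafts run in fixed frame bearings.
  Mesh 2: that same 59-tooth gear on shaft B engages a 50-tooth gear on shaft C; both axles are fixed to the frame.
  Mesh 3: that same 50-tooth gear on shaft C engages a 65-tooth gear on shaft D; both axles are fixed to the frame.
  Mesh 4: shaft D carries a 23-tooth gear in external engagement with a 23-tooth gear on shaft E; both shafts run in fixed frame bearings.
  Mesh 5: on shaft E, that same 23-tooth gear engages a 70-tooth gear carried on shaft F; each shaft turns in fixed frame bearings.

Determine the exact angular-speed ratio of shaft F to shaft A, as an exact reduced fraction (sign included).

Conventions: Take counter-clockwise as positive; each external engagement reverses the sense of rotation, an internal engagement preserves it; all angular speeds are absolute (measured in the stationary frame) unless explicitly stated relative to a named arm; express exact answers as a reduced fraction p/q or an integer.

class = fixed-axis compound train [5 meshes; 5 ratios multiply, 5 sense flips]
mesh 1 [19T→59T]: running ratio 19/59, sense −
mesh 2 [59T→50T]: running ratio 19/50, sense +
mesh 3 [50T→65T]: running ratio 19/65, sense −
mesh 4 [23T→23T]: running ratio 19/65, sense +
mesh 5 [23T→70T]: running ratio 437/4550, sense −
ω_out/ω_in = -437/4550

-437/4550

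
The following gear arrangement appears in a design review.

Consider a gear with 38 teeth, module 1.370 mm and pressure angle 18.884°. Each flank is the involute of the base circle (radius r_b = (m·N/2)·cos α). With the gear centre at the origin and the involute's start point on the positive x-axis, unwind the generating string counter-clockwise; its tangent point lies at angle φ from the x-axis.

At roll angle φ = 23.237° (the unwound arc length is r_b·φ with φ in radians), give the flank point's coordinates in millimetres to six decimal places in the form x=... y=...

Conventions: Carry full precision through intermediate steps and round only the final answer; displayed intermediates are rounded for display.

single-mesh involute tooth geometry (38T wheel at module 1.370)
pitch radius r_p = m·N/2 = 1.370·38/2 = 26.030000
base radius r_b = r_p·cos α = 26.030000·cos 18.884° = 24.628955
roll angle φ = 23.237° = 0.40556216 rad
x = r_b·(cos φ + φ·sin φ) = 26.571918
y = r_b·(sin φ − φ·cos φ) = 0.538687

x=26.571918 y=0.538687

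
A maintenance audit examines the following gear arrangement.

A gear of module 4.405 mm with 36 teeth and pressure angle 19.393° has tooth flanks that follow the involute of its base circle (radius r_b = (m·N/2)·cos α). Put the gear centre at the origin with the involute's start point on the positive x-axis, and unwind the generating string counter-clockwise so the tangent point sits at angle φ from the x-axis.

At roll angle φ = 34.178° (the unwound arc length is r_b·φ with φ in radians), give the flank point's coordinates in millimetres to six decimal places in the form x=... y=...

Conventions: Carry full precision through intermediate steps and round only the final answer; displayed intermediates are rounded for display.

single-mesh involute tooth geometry (36T wheel at module 4.405)
pitch radius r_p = m·N/2 = 4.405·36/2 = 79.290000
base radius r_b = r_p·cos α = 79.290000·cos 19.393° = 74.791342
roll angle φ = 34.178° = 0.59651863 rad
x = r_b·(cos φ + φ·sin φ) = 86.937462
y = r_b·(sin φ − φ·cos φ) = 5.105861

x=86.937462 y=5.105861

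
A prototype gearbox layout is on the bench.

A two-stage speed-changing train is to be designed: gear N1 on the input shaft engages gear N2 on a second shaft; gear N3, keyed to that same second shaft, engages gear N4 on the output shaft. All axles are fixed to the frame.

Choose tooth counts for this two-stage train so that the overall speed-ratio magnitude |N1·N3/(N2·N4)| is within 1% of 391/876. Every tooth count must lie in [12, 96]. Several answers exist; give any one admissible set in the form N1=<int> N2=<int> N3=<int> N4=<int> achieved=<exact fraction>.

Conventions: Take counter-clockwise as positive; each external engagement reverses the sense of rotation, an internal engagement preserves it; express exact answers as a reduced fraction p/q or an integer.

N1=17 N2=12 N3=23 N4=73 achieved=391/876

2-stage fixed-axis compound train for ratio 391/876
target = 391/876 in lowest terms: an exact hit needs N1·N3 = k·391 and N2·N4 = k·876 for one integer k, every count in [12, 96]; additionally prefer no 1:1 stage (N1 ≠ N2, N3 ≠ N4)
k = 1: N1·N3 = 391 = 17·23, N2·N4 = 876 = 12·73
achieved = 17·23/(12·73) = 391/876; |achieved − target| = 0 ≤ 391/87600 ✓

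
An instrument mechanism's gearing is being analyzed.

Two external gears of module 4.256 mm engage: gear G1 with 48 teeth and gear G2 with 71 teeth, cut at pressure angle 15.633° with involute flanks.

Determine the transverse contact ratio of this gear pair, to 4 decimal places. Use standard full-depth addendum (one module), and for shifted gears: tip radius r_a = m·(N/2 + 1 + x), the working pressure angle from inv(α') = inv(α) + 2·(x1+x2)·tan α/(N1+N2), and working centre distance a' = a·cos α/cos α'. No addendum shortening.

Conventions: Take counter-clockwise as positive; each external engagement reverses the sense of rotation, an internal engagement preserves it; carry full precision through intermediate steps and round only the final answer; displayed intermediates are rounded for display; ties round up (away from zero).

2.0771

single-mesh involute tooth geometry (48T engaging 71T at module 4.256)
base radii: r_b1 = 98.365440, r_b2 = 145.498880
tip radii: r_a1 = 106.400000, r_a2 = 155.344000
no profile shift: α' = α, a' = a
action lengths: √(r_a1²−r_b1²) = 40.561067, √(r_a2²−r_b2²) = 54.422736
base pitch p_b = π·m·cos α = 12.876006
CR = (40.561067 + 54.422736 − 253.232000·sin 15.63300°)/12.876006 = 2.077060
contact ratio ≈ 2.0771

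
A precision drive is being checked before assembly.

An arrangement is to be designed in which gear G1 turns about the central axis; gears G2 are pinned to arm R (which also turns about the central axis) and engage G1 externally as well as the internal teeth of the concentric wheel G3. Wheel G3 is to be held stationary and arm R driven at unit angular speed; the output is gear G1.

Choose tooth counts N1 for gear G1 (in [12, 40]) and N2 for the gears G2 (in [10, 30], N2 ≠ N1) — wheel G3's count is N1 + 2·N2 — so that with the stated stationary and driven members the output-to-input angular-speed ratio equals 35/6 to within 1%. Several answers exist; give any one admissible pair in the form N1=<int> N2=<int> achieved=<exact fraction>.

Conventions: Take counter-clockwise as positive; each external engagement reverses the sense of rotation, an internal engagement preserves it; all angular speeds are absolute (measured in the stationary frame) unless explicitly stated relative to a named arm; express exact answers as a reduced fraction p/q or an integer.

design class (target 35/6): planetary set
Willis with ω_ring = 0: ω_sun/ω_arm = (N1+N3)/N1; set equal to 35/6  ⇒  N3/N1 = 35/6 − 1 = 29/6
N3 = N1 + 2·N2  ⇒  N2/N1 = (N3/N1 − 1)/2 = (29/6 − 1)/2 = 23/12
smallest multiple with N1 ≥ 12 and N2 ≥ 10: k = 1  ⇒  N1 = 1·12 = 12, N2 = 1·23 = 23 (N1 ≤ 40, N2 ≤ 30, N2 ≠ N1 ✓), N3 = 12 + 2·23 = 58
check: (N1+N3)/N1 with N1 = 12, N3 = 58 gives 35/6; |achieved − target| = 0 ≤ 7/120 ✓

N1=12 N2=23 achieved=35/6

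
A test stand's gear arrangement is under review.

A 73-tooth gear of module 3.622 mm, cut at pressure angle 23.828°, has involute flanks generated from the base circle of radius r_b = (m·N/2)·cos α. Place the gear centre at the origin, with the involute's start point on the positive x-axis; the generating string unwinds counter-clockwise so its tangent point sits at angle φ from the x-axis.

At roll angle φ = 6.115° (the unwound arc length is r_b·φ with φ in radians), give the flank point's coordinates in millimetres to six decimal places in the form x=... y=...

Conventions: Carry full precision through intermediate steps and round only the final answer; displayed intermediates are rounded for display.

single-mesh involute tooth geometry (73T wheel at module 3.622)
pitch radius r_p = m·N/2 = 3.622·73/2 = 132.203000
base radius r_b = r_p·cos α = 132.203000·cos 23.828° = 120.934327
roll angle φ = 6.115° = 0.10672688 rad
x = r_b·(cos φ + φ·sin φ) = 121.621126
y = r_b·(sin φ − φ·cos φ) = 0.048950

x=121.621126 y=0.048950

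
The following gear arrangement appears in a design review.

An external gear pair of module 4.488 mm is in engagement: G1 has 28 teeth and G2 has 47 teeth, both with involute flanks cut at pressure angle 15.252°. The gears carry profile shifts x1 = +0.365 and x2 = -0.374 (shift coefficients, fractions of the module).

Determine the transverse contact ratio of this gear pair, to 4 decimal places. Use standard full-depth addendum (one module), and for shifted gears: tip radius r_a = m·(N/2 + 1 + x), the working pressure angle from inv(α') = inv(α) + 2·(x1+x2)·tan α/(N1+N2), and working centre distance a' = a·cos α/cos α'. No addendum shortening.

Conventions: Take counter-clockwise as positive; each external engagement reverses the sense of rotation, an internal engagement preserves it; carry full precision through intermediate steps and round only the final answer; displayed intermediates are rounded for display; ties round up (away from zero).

topology: single-mesh involute geometry — m = 4.488, 28T/47T pair
base radii: r_b1 = 60.618940, r_b2 = 101.753221
tip radii: r_a1 = 68.958120, r_a2 = 108.277488
inv(α') = inv(15.252°) + 2·(+0.365-0.374)·tan α/(28+47) = 0.00640574  ⇒  α' = 15.20139°
a' = a·cos α / cos α' = 168.3000·cos 15.252°/cos 15.20139° = 168.259543
action lengths: √(r_a1²−r_b1²) = 32.871970, √(r_a2²−r_b2²) = 37.017515
base pitch p_b = π·m·cos α = 13.602858
CR = (32.871970 + 37.017515 − 168.259543·sin 15.20139°)/13.602858 = 1.894433
contact ratio ≈ 1.8944

1.8944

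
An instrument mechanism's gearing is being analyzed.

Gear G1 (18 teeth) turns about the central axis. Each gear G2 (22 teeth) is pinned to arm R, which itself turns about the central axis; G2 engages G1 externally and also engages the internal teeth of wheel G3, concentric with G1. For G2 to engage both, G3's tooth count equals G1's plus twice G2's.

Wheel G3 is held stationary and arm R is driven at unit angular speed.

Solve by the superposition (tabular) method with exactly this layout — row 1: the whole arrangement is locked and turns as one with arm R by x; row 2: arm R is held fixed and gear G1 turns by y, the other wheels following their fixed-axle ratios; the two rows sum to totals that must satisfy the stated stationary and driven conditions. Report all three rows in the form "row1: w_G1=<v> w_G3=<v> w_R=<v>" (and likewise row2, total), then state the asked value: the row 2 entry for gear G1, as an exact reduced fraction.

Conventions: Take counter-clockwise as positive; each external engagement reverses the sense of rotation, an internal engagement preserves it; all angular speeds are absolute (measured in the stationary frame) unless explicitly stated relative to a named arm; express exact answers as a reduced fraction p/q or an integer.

row1: w_G1=1 w_G3=1 w_R=1
row2: w_G1=31/9 w_G3=-1 w_R=0
total: w_G1=40/9 w_G3=0 w_R=1
asked value: 31/9

topology: planetary set — G1 18T / G2 22T / G3 62T, arm = carrier (Willis)
row 1 — lock + rotate with arm: ω_sun = ω_ring = ω_arm = x
row 2: sun turns y, ring = −(18/62)·y, arm 0
boundary: total ω_ring = x − (18/62)·y = 0 and total ω_arm = x = 1  ⇒  y = 31/9, x = 1
row 2 ring = −(18/62)·31/9 = -1
totals (row 1 + row 2): sun 1 + 31/9 = 40/9, ring 1 + (-1) = 0, arm 1 + 0 = 1
asked cell (row2, sun) = 31/9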